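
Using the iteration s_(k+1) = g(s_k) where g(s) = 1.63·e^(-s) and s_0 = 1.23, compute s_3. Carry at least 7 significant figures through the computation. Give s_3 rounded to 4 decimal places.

s_1 = g(1.230000) = 0.476437
s_2 = g(0.476437) = 1.012217
s_3 = g(1.012217) = 0.592362

0.5924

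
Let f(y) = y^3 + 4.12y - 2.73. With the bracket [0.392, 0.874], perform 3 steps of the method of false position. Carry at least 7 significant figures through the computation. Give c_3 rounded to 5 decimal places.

0.60787

f(0.392000) = -1.054724, f(0.874000) = 1.538508
step 1: c = 0.588040, f(c) = -0.103937 < 0 → new bracket [0.588040, 0.874000]
step 2: c = 0.606136, f(c) = -0.010025 < 0 → new bracket [0.606136, 0.874000]
step 3: c = 0.607870, f(c) = -0.000964 < 0 → new bracket [0.607870, 0.874000]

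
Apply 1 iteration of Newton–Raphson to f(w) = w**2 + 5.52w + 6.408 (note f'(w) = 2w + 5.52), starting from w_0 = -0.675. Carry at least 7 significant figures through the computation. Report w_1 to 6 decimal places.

-1.427428

Newton update: w ← w − f(w)/f'(w).
w_0 = -0.675000: f = 3.137625, f' = 4.170000 → w_1 = -0.675000 - (3.137625)/(4.170000) = -1.427428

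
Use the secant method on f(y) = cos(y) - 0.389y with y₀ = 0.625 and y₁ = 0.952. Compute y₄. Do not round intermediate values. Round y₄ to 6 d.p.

Secant update: y_(k+1) = y_k − f(y_k)·(y_k − y_(k-1))/(f(y_k) − f(y_(k-1))).
f(y_0) = 0.567838, f(y_1) = 0.209727
y_2 = 0.952000 - (0.209727)·(0.952000 - 0.625000)/(0.209727 - (0.567838)) = 1.143507; f(y_2) = -0.030419
y_3 = 1.143507 - (-0.030419)·(1.143507 - 0.952000)/(-0.030419 - (0.209727)) = 1.119249; f(y_3) = 0.000970
y_4 = 1.119249 - (0.000970)·(1.119249 - 1.143507)/(0.000970 - (-0.030419)) = 1.119999; f(y_4) = 0.000004

1.119999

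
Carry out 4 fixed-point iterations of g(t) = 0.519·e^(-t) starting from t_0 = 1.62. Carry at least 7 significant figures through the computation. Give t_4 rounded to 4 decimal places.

t_1 = g(1.620000) = 0.102709
t_2 = g(0.102709) = 0.468340
t_3 = g(0.468340) = 0.324915
t_4 = g(0.324915) = 0.375024

0.3750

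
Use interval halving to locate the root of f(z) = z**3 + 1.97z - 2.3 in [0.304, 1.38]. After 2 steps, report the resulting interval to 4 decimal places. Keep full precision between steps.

f(0.304000) = -1.673026, f(1.380000) = 3.046672 (opposite signs)
step 1: m = 0.842000, f(m) = -0.044312 < 0 → root in [0.842000, 1.380000]
step 2: m = 1.111000, f(m) = 1.260001 > 0 → root in [0.842000, 1.111000]

[0.8420, 1.1110]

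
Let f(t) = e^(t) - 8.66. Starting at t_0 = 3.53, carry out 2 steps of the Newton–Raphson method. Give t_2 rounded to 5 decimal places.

f'(t) = e^(t)
t_0 = 3.530000: f = 25.463968, f' = 34.123968 → t_1 = 3.530000 - (25.463968)/(34.123968) = 2.783781
t_1 = 2.783781: f = 7.520075, f' = 16.180075 → t_2 = 2.783781 - (7.520075)/(16.180075) = 2.319007

2.31901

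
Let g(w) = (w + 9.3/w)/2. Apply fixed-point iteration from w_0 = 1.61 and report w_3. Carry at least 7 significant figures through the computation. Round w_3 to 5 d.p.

w_1 = g(1.610000) = 3.693199
w_2 = g(3.693199) = 3.105671
w_3 = g(3.105671) = 3.050096

3.05010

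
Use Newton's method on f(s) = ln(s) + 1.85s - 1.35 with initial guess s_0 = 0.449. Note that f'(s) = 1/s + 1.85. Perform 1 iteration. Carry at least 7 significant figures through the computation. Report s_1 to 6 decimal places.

s_0 = 0.449000: f = -1.320082, f' = 4.077171 → s_1 = 0.449000 - (-1.320082)/(4.077171) = 0.772774

0.772774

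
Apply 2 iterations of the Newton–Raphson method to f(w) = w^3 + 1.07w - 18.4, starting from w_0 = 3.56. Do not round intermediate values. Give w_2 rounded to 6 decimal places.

f'(w) = 3w^2 + 1.07
w_0 = 3.560000: f = 30.527216, f' = 39.090800 → w_1 = 3.560000 - (30.527216)/(39.090800) = 2.779069
w_1 = 2.779069: f = 6.036979, f' = 24.239674 → w_2 = 2.779069 - (6.036979)/(24.239674) = 2.530015

2.530015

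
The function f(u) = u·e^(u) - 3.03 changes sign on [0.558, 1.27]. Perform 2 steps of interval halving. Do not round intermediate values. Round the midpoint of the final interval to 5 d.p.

f(0.558000) = -2.055077, f(1.270000) = 1.492283 (opposite signs)
step 1: m = 0.914000, f(m) = -0.750228 < 0 → root in [0.914000, 1.270000]
step 2: m = 1.092000, f(m) = 0.224410 > 0 → root in [0.914000, 1.092000]
Midpoint of [0.914000, 1.092000] = 1.003000

1.00300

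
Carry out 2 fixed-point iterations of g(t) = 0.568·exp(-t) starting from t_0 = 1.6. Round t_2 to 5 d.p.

0.50646

t_1 = g(1.600000) = 0.114677
t_2 = g(0.114677) = 0.506459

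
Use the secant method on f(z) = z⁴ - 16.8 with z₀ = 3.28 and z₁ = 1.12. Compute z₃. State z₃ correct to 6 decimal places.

2.980621

f(z_0) = 98.943171, f(z_1) = -15.226481
z_2 = 1.120000 - (-15.226481)·(1.120000 - 3.280000)/(-15.226481 - (98.943171)) = 1.408073; f(z_2) = -12.869021
z_3 = 1.408073 - (-12.869021)·(1.408073 - 1.120000)/(-12.869021 - (-15.226481)) = 2.980621; f(z_3) = 62.127238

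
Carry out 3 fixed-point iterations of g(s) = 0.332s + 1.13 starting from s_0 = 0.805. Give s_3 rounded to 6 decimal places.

s_1 = g(0.805000) = 1.397260
s_2 = g(1.397260) = 1.593890
s_3 = g(1.593890) = 1.659172

1.659172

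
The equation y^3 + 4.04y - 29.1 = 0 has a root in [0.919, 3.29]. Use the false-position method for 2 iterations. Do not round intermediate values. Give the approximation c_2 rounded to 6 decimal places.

f(0.919000) = -24.611088, f(3.290000) = 19.802889
step 1: c = 2.232841, f(c) = -8.947323 < 0 → new bracket [2.232841, 3.290000]
step 2: c = 2.561838, f(c) = -1.936793 < 0 → new bracket [2.561838, 3.290000]

2.561838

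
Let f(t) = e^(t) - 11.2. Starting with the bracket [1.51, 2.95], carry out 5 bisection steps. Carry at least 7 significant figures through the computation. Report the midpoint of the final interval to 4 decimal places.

f(1.510000) = -6.673269, f(2.950000) = 7.905954 (opposite signs)
step 1: m = 2.230000, f(m) = -1.900134 < 0 → root in [2.230000, 2.950000]
step 2: m = 2.590000, f(m) = 2.129772 > 0 → root in [2.230000, 2.590000]
step 3: m = 2.410000, f(m) = -0.066039 < 0 → root in [2.410000, 2.590000]
step 4: m = 2.500000, f(m) = 0.982494 > 0 → root in [2.410000, 2.500000]
step 5: m = 2.455000, f(m) = 0.446434 > 0 → root in [2.410000, 2.455000]
Midpoint of [2.410000, 2.455000] = 2.432500

2.4325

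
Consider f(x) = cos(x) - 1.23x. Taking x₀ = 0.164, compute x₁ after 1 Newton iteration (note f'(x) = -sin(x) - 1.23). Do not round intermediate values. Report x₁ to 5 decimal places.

x_0 = 0.164000: f = 0.784862, f' = -1.393266 → x_1 = 0.164000 - (0.784862)/(-1.393266) = 0.727325

0.72733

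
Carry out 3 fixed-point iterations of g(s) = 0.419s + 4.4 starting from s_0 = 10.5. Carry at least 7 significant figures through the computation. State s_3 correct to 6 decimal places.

s_1 = g(10.500000) = 8.799500
s_2 = g(8.799500) = 8.086991
s_3 = g(8.086991) = 7.788449

7.788449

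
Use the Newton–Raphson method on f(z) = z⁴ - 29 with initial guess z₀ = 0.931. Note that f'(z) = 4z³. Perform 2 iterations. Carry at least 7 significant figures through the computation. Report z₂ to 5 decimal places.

z_0 = 0.931000: f = -28.248725, f' = 3.227818 → z_1 = 0.931000 - (-28.248725)/(3.227818) = 9.682648
z_1 = 9.682648: f = 8760.749651, f' = 3631.134791 → z_2 = 9.682648 - (8760.749651)/(3631.134791) = 7.269972

7.26997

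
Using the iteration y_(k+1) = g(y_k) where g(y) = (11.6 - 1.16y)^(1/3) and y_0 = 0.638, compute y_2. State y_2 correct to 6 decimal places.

y_1 = g(0.638000) = 2.214499
y_2 = g(2.214499) = 2.082483

2.082483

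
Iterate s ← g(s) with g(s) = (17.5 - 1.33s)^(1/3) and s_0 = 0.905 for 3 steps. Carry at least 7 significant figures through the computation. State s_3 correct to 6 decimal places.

2.426374

s_1 = g(0.905000) = 2.535304
s_2 = g(2.535304) = 2.417468
s_3 = g(2.417468) = 2.426374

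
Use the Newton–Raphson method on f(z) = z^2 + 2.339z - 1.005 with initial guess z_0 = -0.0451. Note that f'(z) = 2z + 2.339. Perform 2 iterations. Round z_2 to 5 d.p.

z_0 = -0.045100: f = -1.108455, f' = 2.248800 → z_1 = -0.045100 - (-1.108455)/(2.248800) = 0.447810
z_1 = 0.447810: f = 0.242960, f' = 3.234619 → z_2 = 0.447810 - (0.242960)/(3.234619) = 0.372697

0.37270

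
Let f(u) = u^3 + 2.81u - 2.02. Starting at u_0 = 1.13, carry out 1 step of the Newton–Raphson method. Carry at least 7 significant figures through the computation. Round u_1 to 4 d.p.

f'(u) = 3u^2 + 2.81
u_0 = 1.130000: f = 2.598197, f' = 6.640700 → u_1 = 1.130000 - (2.598197)/(6.640700) = 0.738747

0.7387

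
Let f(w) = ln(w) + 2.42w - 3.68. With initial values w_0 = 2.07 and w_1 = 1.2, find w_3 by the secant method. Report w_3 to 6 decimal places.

1.385977

f(w_0) = 2.056949, f(w_1) = -0.593678
w_2 = 1.200000 - (-0.593678)·(1.200000 - 2.070000)/(-0.593678 - (2.056949)) = 1.394860; f(w_2) = 0.028354
w_3 = 1.394860 - (0.028354)·(1.394860 - 1.200000)/(0.028354 - (-0.593678)) = 1.385977; f(w_3) = 0.000471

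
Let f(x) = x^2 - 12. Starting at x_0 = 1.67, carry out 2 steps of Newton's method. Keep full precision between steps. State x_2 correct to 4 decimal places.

f'(x) = 2x
x_0 = 1.670000: f = -9.211100, f' = 3.340000 → x_1 = 1.670000 - (-9.211100)/(3.340000) = 4.427814
x_1 = 4.427814: f = 7.605540, f' = 8.855629 → x_2 = 4.427814 - (7.605540)/(8.855629) = 3.568978

3.5690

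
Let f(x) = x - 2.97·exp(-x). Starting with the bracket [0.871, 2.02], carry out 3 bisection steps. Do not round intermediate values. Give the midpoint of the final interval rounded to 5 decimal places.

f(0.871000) = -0.372042, f(2.020000) = 1.626013 (opposite signs)
step 1: m = 1.445500, f(m) = 0.745684 > 0 → root in [0.871000, 1.445500]
step 2: m = 1.158250, f(m) = 0.225565 > 0 → root in [0.871000, 1.158250]
step 3: m = 1.014625, f(m) = -0.062114 < 0 → root in [1.014625, 1.158250]
Midpoint of [1.014625, 1.158250] = 1.086438

1.08644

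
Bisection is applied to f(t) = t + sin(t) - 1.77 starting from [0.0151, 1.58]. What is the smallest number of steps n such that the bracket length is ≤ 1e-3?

Initial width b − a = 1.58 − 0.0151 = 1.564900.
After n steps the width is (b−a)/2^n; need (b−a)/2^n ≤ 1e-3.
So n ≥ log₂(1.564900/1e-3) = log₂(1564.9000) ≈ 10.6119.
Hence n = 11.

11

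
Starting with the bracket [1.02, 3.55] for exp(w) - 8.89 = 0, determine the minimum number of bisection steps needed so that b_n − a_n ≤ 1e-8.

Initial width b − a = 3.55 − 1.02 = 2.530000.
After n steps the width is (b−a)/2^n; need (b−a)/2^n ≤ 1e-8.
So n ≥ log₂(2.530000/1e-8) = log₂(253000000.0000) ≈ 27.9146.
Hence n = 28.

28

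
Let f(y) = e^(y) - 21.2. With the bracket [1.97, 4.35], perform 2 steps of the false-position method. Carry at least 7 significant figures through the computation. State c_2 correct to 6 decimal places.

2.724264

False-position update: c = (a·f(b) − b·f(a))/(f(b) − f(a)); replace the endpoint whose sign matches f(c).
f(1.970000) = -14.029324, f(4.350000) = 56.278463
step 1: c = 2.444909, f(c) = -9.670501 < 0 → new bracket [2.444909, 4.350000]
step 2: c = 2.724264, f(c) = -5.954810 < 0 → new bracket [2.724264, 4.350000]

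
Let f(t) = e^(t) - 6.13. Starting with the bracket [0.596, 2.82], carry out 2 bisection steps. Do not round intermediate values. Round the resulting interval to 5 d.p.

f(0.596000) = -4.315155, f(2.820000) = 10.646851 (opposite signs)
step 1: m = 1.708000, f(m) = -0.612085 < 0 → root in [1.708000, 2.820000]
step 2: m = 2.264000, f(m) = 3.491498 > 0 → root in [1.708000, 2.264000]

[1.70800, 2.26400]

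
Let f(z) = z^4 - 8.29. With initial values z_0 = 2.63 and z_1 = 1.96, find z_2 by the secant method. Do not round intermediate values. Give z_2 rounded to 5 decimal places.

1.82902

f(z_0) = 39.553506, f(z_1) = 6.467891
z_2 = 1.960000 - (6.467891)·(1.960000 - 2.630000)/(6.467891 - (39.553506)) = 1.829022; f(z_2) = 2.901177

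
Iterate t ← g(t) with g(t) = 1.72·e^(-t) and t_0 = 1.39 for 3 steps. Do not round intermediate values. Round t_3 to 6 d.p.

0.560833

t_1 = g(1.390000) = 0.428410
t_2 = g(0.428410) = 1.120657
t_3 = g(1.120657) = 0.560833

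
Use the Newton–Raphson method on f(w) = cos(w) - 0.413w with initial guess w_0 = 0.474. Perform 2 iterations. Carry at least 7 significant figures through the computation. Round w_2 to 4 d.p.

1.1033

f'(w) = -sin(w) - 0.413
w_0 = 0.474000: f = 0.693988, f' = -0.869449 → w_1 = 0.474000 - (0.693988)/(-0.869449) = 1.272193
w_1 = 1.272193: f = -0.231229, f' = -1.368748 → w_2 = 1.272193 - (-0.231229)/(-1.368748) = 1.103258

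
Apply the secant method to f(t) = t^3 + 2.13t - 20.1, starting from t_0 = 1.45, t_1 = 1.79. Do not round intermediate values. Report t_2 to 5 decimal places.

2.84182

Secant update: t_(k+1) = t_k − f(t_k)·(t_k − t_(k-1))/(f(t_k) − f(t_(k-1))).
f(t_0) = -13.962875, f(t_1) = -10.551961
t_2 = 1.790000 - (-10.551961)·(1.790000 - 1.450000)/(-10.551961 - (-13.962875)) = 2.841820; f(t_2) = 8.903441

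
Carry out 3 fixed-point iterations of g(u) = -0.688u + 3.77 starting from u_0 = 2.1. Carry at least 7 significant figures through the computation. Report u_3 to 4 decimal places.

u_1 = g(2.100000) = 2.325200
u_2 = g(2.325200) = 2.170262
u_3 = g(2.170262) = 2.276859

2.2769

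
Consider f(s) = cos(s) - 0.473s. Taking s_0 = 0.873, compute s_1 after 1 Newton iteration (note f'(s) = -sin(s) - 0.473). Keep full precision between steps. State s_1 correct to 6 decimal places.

1.058273

s_0 = 0.873000: f = 0.229602, f' = -1.239260 → s_1 = 0.873000 - (0.229602)/(-1.239260) = 1.058273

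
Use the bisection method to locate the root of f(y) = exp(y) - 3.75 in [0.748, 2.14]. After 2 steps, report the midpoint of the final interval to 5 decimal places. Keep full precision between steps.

f(0.748000) = -1.637230, f(2.140000) = 4.749438 (opposite signs)
step 1: m = 1.444000, f(m) = 0.487612 > 0 → root in [0.748000, 1.444000]
step 2: m = 1.096000, f(m) = -0.757827 < 0 → root in [1.096000, 1.444000]
Midpoint of [1.096000, 1.444000] = 1.270000

1.27000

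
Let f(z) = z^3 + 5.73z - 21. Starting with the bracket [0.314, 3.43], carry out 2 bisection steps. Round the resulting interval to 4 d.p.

f(0.314000) = -19.169821, f(3.430000) = 39.007507 (opposite signs)
step 1: m = 1.872000, f(m) = -3.713233 < 0 → root in [1.872000, 3.430000]
step 2: m = 2.651000, f(m) = 12.820930 > 0 → root in [1.872000, 2.651000]

[1.8720, 2.6510]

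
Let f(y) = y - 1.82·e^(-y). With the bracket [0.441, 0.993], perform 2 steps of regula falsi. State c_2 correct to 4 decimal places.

False-position update: c = (a·f(b) − b·f(a))/(f(b) − f(a)); replace the endpoint whose sign matches f(c).
f(0.441000) = -0.729975, f(0.993000) = 0.318756
step 1: c = 0.825223, f(c) = 0.027812 > 0 → new bracket [0.441000, 0.825223]
step 2: c = 0.811121, f(c) = 0.002386 > 0 → new bracket [0.441000, 0.811121]

0.8111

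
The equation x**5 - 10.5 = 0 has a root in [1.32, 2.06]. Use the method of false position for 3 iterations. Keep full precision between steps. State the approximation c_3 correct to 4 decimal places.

f(1.320000) = -6.492536, f(2.060000) = 26.596770
step 1: c = 1.465197, f(c) = -3.747253 < 0 → new bracket [1.465197, 2.060000]
step 2: c = 1.538651, f(c) = -1.876167 < 0 → new bracket [1.538651, 2.060000]
step 3: c = 1.573004, f(c) = -0.869491 < 0 → new bracket [1.573004, 2.060000]

1.5730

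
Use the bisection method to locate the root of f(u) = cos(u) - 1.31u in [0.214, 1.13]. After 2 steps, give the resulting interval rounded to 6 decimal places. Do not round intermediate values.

[0.443000, 0.672000]

f(0.214000) = 0.696849, f(1.130000) = -1.053640 (opposite signs)
step 1: m = 0.672000, f(m) = -0.097742 < 0 → root in [0.214000, 0.672000]
step 2: m = 0.443000, f(m) = 0.323140 > 0 → root in [0.443000, 0.672000]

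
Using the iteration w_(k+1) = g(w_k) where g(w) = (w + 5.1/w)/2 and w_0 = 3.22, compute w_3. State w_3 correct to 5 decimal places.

2.25832

w_1 = g(3.220000) = 2.401925
w_2 = g(2.401925) = 2.262611
w_3 = g(2.262611) = 2.258322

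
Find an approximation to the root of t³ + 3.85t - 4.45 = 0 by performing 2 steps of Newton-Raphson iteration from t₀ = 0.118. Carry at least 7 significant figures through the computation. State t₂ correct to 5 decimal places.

0.95738

f'(t) = 3t² + 3.85
t_0 = 0.118000: f = -3.994057, f' = 3.891772 → t_1 = 0.118000 - (-3.994057)/(3.891772) = 1.144282
t_1 = 1.144282: f = 1.453790, f' = 7.778146 → t_2 = 1.144282 - (1.453790)/(7.778146) = 0.957375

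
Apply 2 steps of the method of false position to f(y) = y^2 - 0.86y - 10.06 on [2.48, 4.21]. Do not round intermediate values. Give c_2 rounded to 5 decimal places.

f(2.480000) = -6.042400, f(4.210000) = 4.043500
step 1: c = 3.516432, f(c) = -0.718836 < 0 → new bracket [3.516432, 4.210000]
step 2: c = 3.621121, f(c) = -0.061649 < 0 → new bracket [3.621121, 4.210000]

3.62112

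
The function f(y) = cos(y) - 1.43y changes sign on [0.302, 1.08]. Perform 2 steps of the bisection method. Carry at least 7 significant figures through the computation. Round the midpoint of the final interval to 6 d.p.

f(0.302000) = 0.522884, f(1.080000) = -1.073072 (opposite signs)
step 1: m = 0.691000, f(m) = -0.217521 < 0 → root in [0.302000, 0.691000]
step 2: m = 0.496500, f(m) = 0.169260 > 0 → root in [0.496500, 0.691000]
Midpoint of [0.496500, 0.691000] = 0.593750

0.593750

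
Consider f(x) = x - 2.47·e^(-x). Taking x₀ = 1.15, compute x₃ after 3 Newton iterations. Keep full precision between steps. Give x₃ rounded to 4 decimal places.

0.9527

Newton update: x ← x − f(x)/f'(x).
f'(x) = 1 + 2.47·e^(-x)
x_0 = 1.150000: f = 0.367907, f' = 1.782093 → x_1 = 1.150000 - (0.367907)/(1.782093) = 0.943553
x_1 = 0.943553: f = -0.017875, f' = 1.961428 → x_2 = 0.943553 - (-0.017875)/(1.961428) = 0.952667
x_2 = 0.952667: f = -0.000040, f' = 1.952706 → x_3 = 0.952667 - (-0.000040)/(1.952706) = 0.952687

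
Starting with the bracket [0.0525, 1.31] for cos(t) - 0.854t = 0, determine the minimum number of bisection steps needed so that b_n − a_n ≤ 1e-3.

Initial width b − a = 1.31 − 0.0525 = 1.257500.
After n steps the width is (b−a)/2^n; need (b−a)/2^n ≤ 1e-3.
So n ≥ log₂(1.257500/1e-3) = log₂(1257.5000) ≈ 10.2963.
Hence n = 11.

11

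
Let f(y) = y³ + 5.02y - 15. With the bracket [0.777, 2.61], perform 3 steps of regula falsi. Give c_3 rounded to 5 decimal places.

1.78904

f(0.777000) = -10.630363, f(2.610000) = 15.881781
step 1: c = 1.511963, f(c) = -3.953545 < 0 → new bracket [1.511963, 2.610000]
step 2: c = 1.730822, f(c) = -1.126169 < 0 → new bracket [1.730822, 2.610000]
step 3: c = 1.789036, f(c) = -0.292956 < 0 → new bracket [1.789036, 2.610000]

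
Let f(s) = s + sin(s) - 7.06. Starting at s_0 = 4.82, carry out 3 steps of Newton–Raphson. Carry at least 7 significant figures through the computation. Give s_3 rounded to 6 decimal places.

f'(s) = 1 + cos(s)
s_0 = 4.820000: f = -3.234216, f' = 1.107403 → s_1 = 4.820000 - (-3.234216)/(1.107403) = 7.740540
s_1 = 7.740540: f = 1.674112, f' = 1.113199 → s_2 = 7.740540 - (1.674112)/(1.113199) = 6.236665
s_2 = 6.236665: f = -0.869839, f' = 1.998918 → s_3 = 6.236665 - (-0.869839)/(1.998918) = 6.671820

6.671820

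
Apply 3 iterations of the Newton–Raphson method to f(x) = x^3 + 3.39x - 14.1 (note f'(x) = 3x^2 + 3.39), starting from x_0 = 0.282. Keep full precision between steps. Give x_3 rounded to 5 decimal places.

2.11918

Newton update: x ← x − f(x)/f'(x).
x_0 = 0.282000: f = -13.121594, f' = 3.628572 → x_1 = 0.282000 - (-13.121594)/(3.628572) = 3.898187
x_1 = 3.898187: f = 58.351156, f' = 48.977581 → x_2 = 3.898187 - (58.351156)/(48.977581) = 2.706802
x_2 = 2.706802: f = 14.908189, f' = 25.370328 → x_3 = 2.706802 - (14.908189)/(25.370328) = 2.119179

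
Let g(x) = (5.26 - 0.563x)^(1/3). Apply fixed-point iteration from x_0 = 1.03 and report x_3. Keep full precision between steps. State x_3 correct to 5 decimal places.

1.63156

x_1 = g(1.030000) = 1.672702
x_2 = g(1.672702) = 1.628433
x_3 = g(1.628433) = 1.631560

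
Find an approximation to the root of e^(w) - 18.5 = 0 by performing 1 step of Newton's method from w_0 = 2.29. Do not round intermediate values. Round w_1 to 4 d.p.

f'(w) = e^(w)
w_0 = 2.290000: f = -8.625062, f' = 9.874938 → w_1 = 2.290000 - (-8.625062)/(9.874938) = 3.163430

3.1634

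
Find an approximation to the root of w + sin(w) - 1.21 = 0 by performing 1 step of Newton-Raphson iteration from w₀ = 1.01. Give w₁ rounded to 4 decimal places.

0.5877

f'(w) = 1 + cos(w)
w_0 = 1.010000: f = 0.646832, f' = 1.531861 → w_1 = 1.010000 - (0.646832)/(1.531861) = 0.587748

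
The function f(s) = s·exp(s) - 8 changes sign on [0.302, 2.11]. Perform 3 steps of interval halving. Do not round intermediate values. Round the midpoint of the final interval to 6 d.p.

1.545000

f(0.302000) = -7.591527, f(2.110000) = 9.403789 (opposite signs)
step 1: m = 1.206000, f(m) = -3.971842 < 0 → root in [1.206000, 2.110000]
step 2: m = 1.658000, f(m) = 0.702515 > 0 → root in [1.206000, 1.658000]
step 3: m = 1.432000, f(m) = -2.004123 < 0 → root in [1.432000, 1.658000]
Midpoint of [1.432000, 1.658000] = 1.545000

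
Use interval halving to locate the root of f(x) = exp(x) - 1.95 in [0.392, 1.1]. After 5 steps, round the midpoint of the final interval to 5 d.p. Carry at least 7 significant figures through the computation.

f(0.392000) = -0.470062, f(1.100000) = 1.054166 (opposite signs)
step 1: m = 0.746000, f(m) = 0.158549 > 0 → root in [0.392000, 0.746000]
step 2: m = 0.569000, f(m) = -0.183500 < 0 → root in [0.569000, 0.746000]
step 3: m = 0.657500, f(m) = -0.020039 < 0 → root in [0.657500, 0.746000]
step 4: m = 0.701750, f(m) = 0.067280 > 0 → root in [0.657500, 0.701750]
step 5: m = 0.679625, f(m) = 0.023138 > 0 → root in [0.657500, 0.679625]
Midpoint of [0.657500, 0.679625] = 0.668562

0.66856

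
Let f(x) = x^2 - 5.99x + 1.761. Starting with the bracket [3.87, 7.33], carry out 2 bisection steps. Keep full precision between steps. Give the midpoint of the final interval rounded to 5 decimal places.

f(3.870000) = -6.443400, f(7.330000) = 11.583200 (opposite signs)
step 1: m = 5.600000, f(m) = -0.423000 < 0 → root in [5.600000, 7.330000]
step 2: m = 6.465000, f(m) = 4.831875 > 0 → root in [5.600000, 6.465000]
Midpoint of [5.600000, 6.465000] = 6.032500

6.03250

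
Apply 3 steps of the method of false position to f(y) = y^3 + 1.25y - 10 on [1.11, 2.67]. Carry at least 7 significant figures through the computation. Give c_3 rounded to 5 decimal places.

1.94026

f(1.110000) = -7.244869, f(2.670000) = 12.371663
step 1: c = 1.686146, f(c) = -3.098451 < 0 → new bracket [1.686146, 2.670000]
step 2: c = 1.883199, f(c) = -0.967354 < 0 → new bracket [1.883199, 2.670000]
step 3: c = 1.940258, f(c) = -0.270378 < 0 → new bracket [1.940258, 2.670000]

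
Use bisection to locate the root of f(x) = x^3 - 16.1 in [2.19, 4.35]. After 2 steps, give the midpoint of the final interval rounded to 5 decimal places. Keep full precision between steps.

2.46000

f(2.190000) = -5.596541, f(4.350000) = 66.212875 (opposite signs)
step 1: m = 3.270000, f(m) = 18.865783 > 0 → root in [2.190000, 3.270000]
step 2: m = 2.730000, f(m) = 4.246417 > 0 → root in [2.190000, 2.730000]
Midpoint of [2.190000, 2.730000] = 2.460000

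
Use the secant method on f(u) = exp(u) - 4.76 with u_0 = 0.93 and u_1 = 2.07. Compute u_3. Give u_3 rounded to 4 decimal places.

f(u_0) = -2.225491, f(u_1) = 3.164823
u_2 = 2.070000 - (3.164823)·(2.070000 - 0.930000)/(3.164823 - (-2.225491)) = 1.400670; f(u_2) = -0.702082
u_3 = 1.400670 - (-0.702082)·(1.400670 - 2.070000)/(-0.702082 - (3.164823)) = 1.522195; f(u_3) = -0.177729

1.5222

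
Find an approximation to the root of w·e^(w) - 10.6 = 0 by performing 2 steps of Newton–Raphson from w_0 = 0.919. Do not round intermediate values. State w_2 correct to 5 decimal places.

2.12492

f'(w) = (w + 1)·e^(w)
w_0 = 0.919000: f = -8.296267, f' = 4.810515 → w_1 = 0.919000 - (-8.296267)/(4.810515) = 2.643611
w_1 = 2.643611: f = 26.579465, f' = 51.243360 → w_2 = 2.643611 - (26.579465)/(51.243360) = 2.124920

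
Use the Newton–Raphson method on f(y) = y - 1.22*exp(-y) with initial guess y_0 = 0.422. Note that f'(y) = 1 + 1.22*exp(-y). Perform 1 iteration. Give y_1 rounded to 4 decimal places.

0.6320

y_0 = 0.422000: f = -0.377996, f' = 1.799996 → y_1 = 0.422000 - (-0.377996)/(1.799996) = 0.631998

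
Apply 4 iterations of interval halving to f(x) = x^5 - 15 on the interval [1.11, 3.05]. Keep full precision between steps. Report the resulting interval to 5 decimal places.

f(1.110000) = -13.314942, f(3.050000) = 248.936344 (opposite signs)
step 1: m = 2.080000, f(m) = 23.932893 > 0 → root in [1.110000, 2.080000]
step 2: m = 1.595000, f(m) = -4.677059 < 0 → root in [1.595000, 2.080000]
step 3: m = 1.837500, f(m) = 5.947719 > 0 → root in [1.595000, 1.837500]
step 4: m = 1.716250, f(m) = -0.109724 < 0 → root in [1.716250, 1.837500]

[1.71625, 1.83750]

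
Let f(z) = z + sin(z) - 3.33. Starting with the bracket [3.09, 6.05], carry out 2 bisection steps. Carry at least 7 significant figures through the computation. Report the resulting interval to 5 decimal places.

f(3.090000) = -0.188430, f(6.050000) = 2.488922 (opposite signs)
step 1: m = 4.570000, f(m) = 0.250120 > 0 → root in [3.090000, 4.570000]
step 2: m = 3.830000, f(m) = -0.135308 < 0 → root in [3.830000, 4.570000]

[3.83000, 4.57000]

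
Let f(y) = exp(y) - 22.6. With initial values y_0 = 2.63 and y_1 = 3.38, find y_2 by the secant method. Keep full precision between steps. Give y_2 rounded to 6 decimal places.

f(y_0) = -8.726230, f(y_1) = 6.770771
y_2 = 3.380000 - (6.770771)·(3.380000 - 2.630000)/(6.770771 - (-8.726230)) = 3.052319; f(y_2) = -1.435640

3.052319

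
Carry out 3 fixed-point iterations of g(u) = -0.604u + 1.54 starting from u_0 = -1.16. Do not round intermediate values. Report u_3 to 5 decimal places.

u_1 = g(-1.160000) = 2.240640
u_2 = g(2.240640) = 0.186653
u_3 = g(0.186653) = 1.427261

1.42726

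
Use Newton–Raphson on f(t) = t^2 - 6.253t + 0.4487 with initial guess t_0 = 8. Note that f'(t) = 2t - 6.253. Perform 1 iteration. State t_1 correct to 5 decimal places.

6.52009

t_0 = 8.000000: f = 14.424700, f' = 9.747000 → t_1 = 8.000000 - (14.424700)/(9.747000) = 6.520088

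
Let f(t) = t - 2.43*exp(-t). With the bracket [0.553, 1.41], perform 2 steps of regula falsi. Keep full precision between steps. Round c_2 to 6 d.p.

f(0.553000) = -0.844788, f(1.410000) = 0.816732
step 1: c = 0.988736, f(c) = 0.084662 > 0 → new bracket [0.553000, 0.988736]
step 2: c = 0.949045, f(c) = 0.008367 > 0 → new bracket [0.553000, 0.949045]

0.949045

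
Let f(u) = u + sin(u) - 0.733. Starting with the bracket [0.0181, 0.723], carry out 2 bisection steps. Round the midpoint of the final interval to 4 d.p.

f(0.018100) = -0.696801, f(0.723000) = 0.651637 (opposite signs)
step 1: m = 0.370550, f(m) = -0.000322 < 0 → root in [0.370550, 0.723000]
step 2: m = 0.546775, f(m) = 0.333710 > 0 → root in [0.370550, 0.546775]
Midpoint of [0.370550, 0.546775] = 0.458662

0.4587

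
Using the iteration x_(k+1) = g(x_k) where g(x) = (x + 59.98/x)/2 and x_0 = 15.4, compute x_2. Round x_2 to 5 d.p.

x_1 = g(15.400000) = 9.647403
x_2 = g(9.647403) = 7.932310

7.93231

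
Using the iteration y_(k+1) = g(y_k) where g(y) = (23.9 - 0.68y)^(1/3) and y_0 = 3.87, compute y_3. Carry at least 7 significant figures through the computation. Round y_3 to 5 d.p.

2.80179

y_1 = g(3.870000) = 2.770628
y_2 = g(2.770628) = 2.802717
y_3 = g(2.802717) = 2.801791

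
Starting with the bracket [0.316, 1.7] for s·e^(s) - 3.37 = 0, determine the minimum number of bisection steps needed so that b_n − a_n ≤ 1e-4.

Initial width b − a = 1.7 − 0.316 = 1.384000.
After n steps the width is (b−a)/2^n; need (b−a)/2^n ≤ 1e-4.
So n ≥ log₂(1.384000/1e-4) = log₂(13840.0000) ≈ 13.7566.
Hence n = 14.

14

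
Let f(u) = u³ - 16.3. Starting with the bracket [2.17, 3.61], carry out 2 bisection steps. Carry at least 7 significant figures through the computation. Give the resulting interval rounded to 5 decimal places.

f(2.170000) = -6.081687, f(3.610000) = 30.745881 (opposite signs)
step 1: m = 2.890000, f(m) = 7.837569 > 0 → root in [2.170000, 2.890000]
step 2: m = 2.530000, f(m) = -0.105723 < 0 → root in [2.530000, 2.890000]

[2.53000, 2.89000]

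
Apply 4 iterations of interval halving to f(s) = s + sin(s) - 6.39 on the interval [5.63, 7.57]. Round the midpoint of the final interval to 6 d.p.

f(5.630000) = -1.367719, f(7.570000) = 2.139947 (opposite signs)
step 1: m = 6.600000, f(m) = 0.521541 > 0 → root in [5.630000, 6.600000]
step 2: m = 6.115000, f(m) = -0.442394 < 0 → root in [6.115000, 6.600000]
step 3: m = 6.357500, f(m) = 0.041746 > 0 → root in [6.115000, 6.357500]
step 4: m = 6.236250, f(m) = -0.200668 < 0 → root in [6.236250, 6.357500]
Midpoint of [6.236250, 6.357500] = 6.296875

6.296875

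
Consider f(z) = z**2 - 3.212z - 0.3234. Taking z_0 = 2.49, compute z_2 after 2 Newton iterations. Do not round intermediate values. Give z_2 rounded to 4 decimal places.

3.3444

f'(z) = 2z - 3.212
z_0 = 2.490000: f = -2.121180, f' = 1.768000 → z_1 = 2.490000 - (-2.121180)/(1.768000) = 3.689762
z_1 = 3.689762: f = 1.439430, f' = 4.167525 → z_2 = 3.689762 - (1.439430)/(4.167525) = 3.344370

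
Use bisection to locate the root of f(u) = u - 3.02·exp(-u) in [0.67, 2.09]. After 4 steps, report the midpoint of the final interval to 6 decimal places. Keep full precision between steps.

f(0.670000) = -0.875360, f(2.090000) = 1.716465 (opposite signs)
step 1: m = 1.380000, f(m) = 0.620233 > 0 → root in [0.670000, 1.380000]
step 2: m = 1.025000, f(m) = -0.058565 < 0 → root in [1.025000, 1.380000]
step 3: m = 1.202500, f(m) = 0.295165 > 0 → root in [1.025000, 1.202500]
step 4: m = 1.113750, f(m) = 0.122207 > 0 → root in [1.025000, 1.113750]
Midpoint of [1.025000, 1.113750] = 1.069375

1.069375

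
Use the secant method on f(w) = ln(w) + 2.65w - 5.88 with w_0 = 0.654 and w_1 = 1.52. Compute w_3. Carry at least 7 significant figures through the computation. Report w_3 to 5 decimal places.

1.96309

Secant update: w_(k+1) = w_k − f(w_k)·(w_k − w_(k-1))/(f(w_k) − f(w_(k-1))).
f(w_0) = -4.571548, f(w_1) = -1.433290
w_2 = 1.520000 - (-1.433290)·(1.520000 - 0.654000)/(-1.433290 - (-4.571548)) = 1.915515; f(w_2) = -0.153898
w_3 = 1.915515 - (-0.153898)·(1.915515 - 1.520000)/(-0.153898 - (-1.433290)) = 1.963092; f(w_3) = -0.003286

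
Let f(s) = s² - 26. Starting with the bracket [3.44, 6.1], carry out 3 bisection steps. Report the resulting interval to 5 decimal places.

[4.77000, 5.10250]

f(3.440000) = -14.166400, f(6.100000) = 11.210000 (opposite signs)
step 1: m = 4.770000, f(m) = -3.247100 < 0 → root in [4.770000, 6.100000]
step 2: m = 5.435000, f(m) = 3.539225 > 0 → root in [4.770000, 5.435000]
step 3: m = 5.102500, f(m) = 0.035506 > 0 → root in [4.770000, 5.102500]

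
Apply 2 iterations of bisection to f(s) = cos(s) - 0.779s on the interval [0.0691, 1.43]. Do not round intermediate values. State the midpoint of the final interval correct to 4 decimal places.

f(0.069100) = 0.943785, f(1.430000) = -0.973638 (opposite signs)
step 1: m = 0.749550, f(m) = 0.148096 > 0 → root in [0.749550, 1.430000]
step 2: m = 1.089775, f(m) = -0.386250 < 0 → root in [0.749550, 1.089775]
Midpoint of [0.749550, 1.089775] = 0.919662

0.9197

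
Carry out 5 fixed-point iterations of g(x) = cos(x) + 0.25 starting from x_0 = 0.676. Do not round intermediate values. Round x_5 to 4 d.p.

0.9366

x_1 = g(0.676000) = 1.030082
x_2 = g(1.030082) = 0.764749
x_3 = g(0.764749) = 0.971556
x_4 = g(0.971556) = 0.814015
x_5 = g(0.814015) = 0.936585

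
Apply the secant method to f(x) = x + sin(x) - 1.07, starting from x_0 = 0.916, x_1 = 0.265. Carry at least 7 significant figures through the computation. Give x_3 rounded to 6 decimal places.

f(x_0) = 0.639172, f(x_1) = -0.543091
x_2 = 0.265000 - (-0.543091)·(0.265000 - 0.916000)/(-0.543091 - (0.639172)) = 0.564047; f(x_2) = 0.028658
x_3 = 0.564047 - (0.028658)·(0.564047 - 0.265000)/(0.028658 - (-0.543091)) = 0.549058; f(x_3) = 0.000942

0.549058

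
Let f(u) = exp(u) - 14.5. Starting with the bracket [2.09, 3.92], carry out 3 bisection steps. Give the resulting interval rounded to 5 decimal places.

f(2.090000) = -6.415085, f(3.920000) = 35.900445 (opposite signs)
step 1: m = 3.005000, f(m) = 5.686216 > 0 → root in [2.090000, 3.005000]
step 2: m = 2.547500, f(m) = -1.724874 < 0 → root in [2.547500, 3.005000]
step 3: m = 2.776250, f(m) = 1.558688 > 0 → root in [2.547500, 2.776250]

[2.54750, 2.77625]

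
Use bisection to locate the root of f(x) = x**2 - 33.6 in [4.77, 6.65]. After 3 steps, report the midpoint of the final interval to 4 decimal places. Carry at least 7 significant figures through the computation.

f(4.770000) = -10.847100, f(6.650000) = 10.622500 (opposite signs)
step 1: m = 5.710000, f(m) = -0.995900 < 0 → root in [5.710000, 6.650000]
step 2: m = 6.180000, f(m) = 4.592400 > 0 → root in [5.710000, 6.180000]
step 3: m = 5.945000, f(m) = 1.743025 > 0 → root in [5.710000, 5.945000]
Midpoint of [5.710000, 5.945000] = 5.827500

5.8275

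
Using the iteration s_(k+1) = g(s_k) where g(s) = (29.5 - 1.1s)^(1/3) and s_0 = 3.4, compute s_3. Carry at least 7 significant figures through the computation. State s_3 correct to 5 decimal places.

s_1 = g(3.400000) = 2.953353
s_2 = g(2.953353) = 2.972010
s_3 = g(2.972010) = 2.971236

2.97124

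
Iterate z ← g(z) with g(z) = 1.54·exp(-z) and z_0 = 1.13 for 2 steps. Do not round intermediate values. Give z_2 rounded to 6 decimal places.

0.936422

z_1 = g(1.130000) = 0.497471
z_2 = g(0.497471) = 0.936422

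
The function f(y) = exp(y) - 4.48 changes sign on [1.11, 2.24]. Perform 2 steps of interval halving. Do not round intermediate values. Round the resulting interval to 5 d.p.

[1.39250, 1.67500]

f(1.110000) = -1.445642, f(2.240000) = 4.913331 (opposite signs)
step 1: m = 1.675000, f(m) = 0.858795 > 0 → root in [1.110000, 1.675000]
step 2: m = 1.392500, f(m) = -0.455100 < 0 → root in [1.392500, 1.675000]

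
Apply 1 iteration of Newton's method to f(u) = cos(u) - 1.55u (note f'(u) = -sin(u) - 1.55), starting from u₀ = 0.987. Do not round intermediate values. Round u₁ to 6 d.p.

u_0 = 0.987000: f = -0.978655, f' = -2.384376 → u_1 = 0.987000 - (-0.978655)/(-2.384376) = 0.576555

0.576555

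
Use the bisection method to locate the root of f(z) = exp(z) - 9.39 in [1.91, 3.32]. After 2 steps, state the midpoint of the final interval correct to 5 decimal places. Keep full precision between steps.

2.08625

f(1.910000) = -2.636911, f(3.320000) = 18.270351 (opposite signs)
step 1: m = 2.615000, f(m) = 4.277216 > 0 → root in [1.910000, 2.615000]
step 2: m = 2.262500, f(m) = 0.217077 > 0 → root in [1.910000, 2.262500]
Midpoint of [1.910000, 2.262500] = 2.086250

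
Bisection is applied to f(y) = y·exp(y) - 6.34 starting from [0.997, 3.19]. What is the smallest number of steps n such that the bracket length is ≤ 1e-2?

Initial width b − a = 3.19 − 0.997 = 2.193000.
After n steps the width is (b−a)/2^n; need (b−a)/2^n ≤ 1e-2.
So n ≥ log₂(2.193000/1e-2) = log₂(219.3000) ≈ 7.7768.
Hence n = 8.

8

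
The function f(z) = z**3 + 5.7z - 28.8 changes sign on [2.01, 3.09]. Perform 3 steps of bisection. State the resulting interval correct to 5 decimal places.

[2.41500, 2.55000]

f(2.010000) = -9.222399, f(3.090000) = 18.316629 (opposite signs)
step 1: m = 2.550000, f(m) = 2.316375 > 0 → root in [2.010000, 2.550000]
step 2: m = 2.280000, f(m) = -3.951648 < 0 → root in [2.280000, 2.550000]
step 3: m = 2.415000, f(m) = -0.949677 < 0 → root in [2.415000, 2.550000]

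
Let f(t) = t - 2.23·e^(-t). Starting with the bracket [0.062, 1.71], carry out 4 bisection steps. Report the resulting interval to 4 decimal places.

f(0.062000) = -2.033939, f(1.710000) = 1.306669 (opposite signs)
step 1: m = 0.886000, f(m) = -0.033433 < 0 → root in [0.886000, 1.710000]
step 2: m = 1.298000, f(m) = 0.689037 > 0 → root in [0.886000, 1.298000]
step 3: m = 1.092000, f(m) = 0.343735 > 0 → root in [0.886000, 1.092000]
step 4: m = 0.989000, f(m) = 0.159555 > 0 → root in [0.886000, 0.989000]

[0.8860, 0.9890]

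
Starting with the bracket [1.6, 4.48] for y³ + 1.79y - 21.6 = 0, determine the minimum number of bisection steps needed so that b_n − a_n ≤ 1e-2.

9

Initial width b − a = 4.48 − 1.6 = 2.880000.
After n steps the width is (b−a)/2^n; need (b−a)/2^n ≤ 1e-2.
So n ≥ log₂(2.880000/1e-2) = log₂(288.0000) ≈ 8.1699.
Hence n = 9.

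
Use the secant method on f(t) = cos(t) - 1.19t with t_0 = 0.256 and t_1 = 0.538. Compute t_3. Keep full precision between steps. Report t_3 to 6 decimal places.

f(t_0) = 0.662771, f(t_1) = 0.218515
t_2 = 0.538000 - (0.218515)·(0.538000 - 0.256000)/(0.218515 - (0.662771)) = 0.676707; f(t_2) = -0.025642
t_3 = 0.676707 - (-0.025642)·(0.676707 - 0.538000)/(-0.025642 - (0.218515)) = 0.662140; f(t_3) = 0.000733

0.662140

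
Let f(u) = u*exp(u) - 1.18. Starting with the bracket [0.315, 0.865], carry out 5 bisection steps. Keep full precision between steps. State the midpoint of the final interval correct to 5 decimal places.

f(0.315000) = -0.748368, f(0.865000) = 0.874380 (opposite signs)
step 1: m = 0.590000, f(m) = -0.115647 < 0 → root in [0.590000, 0.865000]
step 2: m = 0.727500, f(m) = 0.325852 > 0 → root in [0.590000, 0.727500]
step 3: m = 0.658750, f(m) = 0.092952 > 0 → root in [0.590000, 0.658750]
step 4: m = 0.624375, f(m) = -0.014243 < 0 → root in [0.624375, 0.658750]
step 5: m = 0.641562, f(m) = 0.038614 > 0 → root in [0.624375, 0.641562]
Midpoint of [0.624375, 0.641562] = 0.632969

0.63297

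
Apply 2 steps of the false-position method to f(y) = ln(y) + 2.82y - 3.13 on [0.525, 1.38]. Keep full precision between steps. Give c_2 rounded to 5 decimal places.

f(0.525000) = -2.293857, f(1.380000) = 1.083683
step 1: c = 1.105673, f(c) = 0.088453 > 0 → new bracket [0.525000, 1.105673]
step 2: c = 1.084113, f(c) = 0.007962 > 0 → new bracket [0.525000, 1.084113]

1.08411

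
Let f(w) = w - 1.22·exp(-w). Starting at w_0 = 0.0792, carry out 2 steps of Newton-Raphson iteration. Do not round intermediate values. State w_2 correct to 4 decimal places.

f'(w) = 1 + 1.22·exp(-w)
w_0 = 0.079200: f = -1.047903, f' = 2.127103 → w_1 = 0.079200 - (-1.047903)/(2.127103) = 0.571843
w_1 = 0.571843: f = -0.116827, f' = 1.688670 → w_2 = 0.571843 - (-0.116827)/(1.688670) = 0.641026

0.6410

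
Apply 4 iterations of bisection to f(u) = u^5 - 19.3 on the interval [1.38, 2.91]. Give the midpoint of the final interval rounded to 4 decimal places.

1.8103

f(1.380000) = -14.295100, f(2.910000) = 189.372368 (opposite signs)
step 1: m = 2.145000, f(m) = 26.108430 > 0 → root in [1.380000, 2.145000]
step 2: m = 1.762500, f(m) = -2.292298 < 0 → root in [1.762500, 2.145000]
step 3: m = 1.953750, f(m) = 9.167213 > 0 → root in [1.762500, 1.953750]
step 4: m = 1.858125, f(m) = 2.850046 > 0 → root in [1.762500, 1.858125]
Midpoint of [1.762500, 1.858125] = 1.810312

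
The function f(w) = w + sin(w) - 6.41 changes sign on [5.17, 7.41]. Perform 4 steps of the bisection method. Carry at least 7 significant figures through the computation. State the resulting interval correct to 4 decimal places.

[6.2900, 6.4300]

f(5.170000) = -2.137111, f(7.410000) = 1.903049 (opposite signs)
step 1: m = 6.290000, f(m) = -0.113185 < 0 → root in [6.290000, 7.410000]
step 2: m = 6.850000, f(m) = 0.976948 > 0 → root in [6.290000, 6.850000]
step 3: m = 6.570000, f(m) = 0.442898 > 0 → root in [6.290000, 6.570000]
step 4: m = 6.430000, f(m) = 0.166288 > 0 → root in [6.290000, 6.430000]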